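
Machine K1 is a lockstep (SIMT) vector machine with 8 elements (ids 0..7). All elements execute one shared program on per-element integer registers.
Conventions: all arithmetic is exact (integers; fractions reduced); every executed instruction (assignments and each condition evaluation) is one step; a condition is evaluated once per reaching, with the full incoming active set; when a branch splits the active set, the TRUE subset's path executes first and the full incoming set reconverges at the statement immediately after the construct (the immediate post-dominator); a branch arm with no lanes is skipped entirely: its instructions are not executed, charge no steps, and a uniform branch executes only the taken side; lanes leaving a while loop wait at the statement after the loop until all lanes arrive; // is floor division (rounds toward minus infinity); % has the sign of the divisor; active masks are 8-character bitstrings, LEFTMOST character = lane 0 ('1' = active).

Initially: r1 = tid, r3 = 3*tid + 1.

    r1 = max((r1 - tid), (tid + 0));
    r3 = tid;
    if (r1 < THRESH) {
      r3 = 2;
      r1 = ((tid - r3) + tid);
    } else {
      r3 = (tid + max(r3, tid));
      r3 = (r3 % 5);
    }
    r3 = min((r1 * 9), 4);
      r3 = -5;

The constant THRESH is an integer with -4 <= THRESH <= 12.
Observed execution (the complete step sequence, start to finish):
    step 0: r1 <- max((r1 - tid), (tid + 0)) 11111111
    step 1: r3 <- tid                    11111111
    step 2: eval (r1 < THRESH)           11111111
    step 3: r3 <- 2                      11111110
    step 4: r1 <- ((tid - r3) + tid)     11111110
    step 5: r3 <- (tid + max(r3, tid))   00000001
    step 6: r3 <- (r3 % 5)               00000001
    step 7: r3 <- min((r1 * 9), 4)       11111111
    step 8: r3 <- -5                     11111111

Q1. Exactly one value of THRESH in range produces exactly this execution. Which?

Answer: THRESH = 7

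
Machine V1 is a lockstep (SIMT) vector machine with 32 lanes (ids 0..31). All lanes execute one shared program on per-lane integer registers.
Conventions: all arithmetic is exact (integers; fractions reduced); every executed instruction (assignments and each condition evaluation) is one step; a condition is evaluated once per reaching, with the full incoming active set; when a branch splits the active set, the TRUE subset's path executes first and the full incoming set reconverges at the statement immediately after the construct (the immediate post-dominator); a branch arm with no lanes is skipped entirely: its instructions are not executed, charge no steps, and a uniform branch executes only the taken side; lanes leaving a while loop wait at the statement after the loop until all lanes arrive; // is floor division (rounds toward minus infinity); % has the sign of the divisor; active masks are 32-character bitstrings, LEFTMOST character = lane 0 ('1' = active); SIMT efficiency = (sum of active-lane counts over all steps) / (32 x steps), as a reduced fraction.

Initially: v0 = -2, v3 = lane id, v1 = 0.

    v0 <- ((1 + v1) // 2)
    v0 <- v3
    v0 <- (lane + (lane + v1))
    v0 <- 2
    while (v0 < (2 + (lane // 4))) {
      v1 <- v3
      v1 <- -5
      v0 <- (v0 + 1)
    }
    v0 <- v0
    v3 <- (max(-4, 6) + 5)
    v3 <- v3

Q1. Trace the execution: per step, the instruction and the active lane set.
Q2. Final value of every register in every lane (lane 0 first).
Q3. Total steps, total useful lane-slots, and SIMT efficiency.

step 0: v0 <- ((1 + v1) // 2)        11111111111111111111111111111111
step 1: v0 <- v3                     11111111111111111111111111111111
step 2: v0 <- (lane + (lane + v1))   11111111111111111111111111111111
step 3: v0 <- 2                      11111111111111111111111111111111
step 4: eval (v0 < (2 + (lane // 4))) 11111111111111111111111111111111
step 5: v1 <- v3                     00001111111111111111111111111111
step 6: v1 <- -5                     00001111111111111111111111111111
step 7: v0 <- (v0 + 1)               00001111111111111111111111111111
step 8: eval (v0 < (2 + (lane // 4))) 00001111111111111111111111111111
step 9: v1 <- v3                     00000000111111111111111111111111
step 10: v1 <- -5                     00000000111111111111111111111111
step 11: v0 <- (v0 + 1)               00000000111111111111111111111111
step 12: eval (v0 < (2 + (lane // 4))) 00000000111111111111111111111111
step 13: v1 <- v3                     00000000000011111111111111111111
step 14: v1 <- -5                     00000000000011111111111111111111
step 15: v0 <- (v0 + 1)               00000000000011111111111111111111
step 16: eval (v0 < (2 + (lane // 4))) 00000000000011111111111111111111
step 17: v1 <- v3                     00000000000000001111111111111111
step 18: v1 <- -5                     00000000000000001111111111111111
step 19: v0 <- (v0 + 1)               00000000000000001111111111111111
step 20: eval (v0 < (2 + (lane // 4))) 00000000000000001111111111111111
step 21: v1 <- v3                     00000000000000000000111111111111
step 22: v1 <- -5                     00000000000000000000111111111111
step 23: v0 <- (v0 + 1)               00000000000000000000111111111111
step 24: eval (v0 < (2 + (lane // 4))) 00000000000000000000111111111111
step 25: v1 <- v3                     00000000000000000000000011111111
step 26: v1 <- -5                     00000000000000000000000011111111
step 27: v0 <- (v0 + 1)               00000000000000000000000011111111
step 28: eval (v0 < (2 + (lane // 4))) 00000000000000000000000011111111
step 29: v1 <- v3                     00000000000000000000000000001111
step 30: v1 <- -5                     00000000000000000000000000001111
step 31: v0 <- (v0 + 1)               00000000000000000000000000001111
step 32: eval (v0 < (2 + (lane // 4))) 00000000000000000000000000001111
step 33: v0 <- v0                     11111111111111111111111111111111
step 34: v3 <- (max(-4, 6) + 5)       11111111111111111111111111111111
step 35: v3 <- v3                     11111111111111111111111111111111

Answer: 36 steps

v0: 2,2,2,2,3,3,3,3,4,4,4,4,5,5,5,5,6,6,6,6,7,7,7,7,8,8,8,8,9,9,9,9
v3: 11,11,11,11,11,11,11,11,11,11,11,11,11,11,11,11,11,11,11,11,11,11,11,11,11,11,11,11,11,11,11,11
v1: 0,0,0,0,-5,-5,-5,-5,-5,-5,-5,-5,-5,-5,-5,-5,-5,-5,-5,-5,-5,-5,-5,-5,-5,-5,-5,-5,-5,-5,-5,-5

steps = 36; useful = 704; efficiency = 704/1152 = 11/18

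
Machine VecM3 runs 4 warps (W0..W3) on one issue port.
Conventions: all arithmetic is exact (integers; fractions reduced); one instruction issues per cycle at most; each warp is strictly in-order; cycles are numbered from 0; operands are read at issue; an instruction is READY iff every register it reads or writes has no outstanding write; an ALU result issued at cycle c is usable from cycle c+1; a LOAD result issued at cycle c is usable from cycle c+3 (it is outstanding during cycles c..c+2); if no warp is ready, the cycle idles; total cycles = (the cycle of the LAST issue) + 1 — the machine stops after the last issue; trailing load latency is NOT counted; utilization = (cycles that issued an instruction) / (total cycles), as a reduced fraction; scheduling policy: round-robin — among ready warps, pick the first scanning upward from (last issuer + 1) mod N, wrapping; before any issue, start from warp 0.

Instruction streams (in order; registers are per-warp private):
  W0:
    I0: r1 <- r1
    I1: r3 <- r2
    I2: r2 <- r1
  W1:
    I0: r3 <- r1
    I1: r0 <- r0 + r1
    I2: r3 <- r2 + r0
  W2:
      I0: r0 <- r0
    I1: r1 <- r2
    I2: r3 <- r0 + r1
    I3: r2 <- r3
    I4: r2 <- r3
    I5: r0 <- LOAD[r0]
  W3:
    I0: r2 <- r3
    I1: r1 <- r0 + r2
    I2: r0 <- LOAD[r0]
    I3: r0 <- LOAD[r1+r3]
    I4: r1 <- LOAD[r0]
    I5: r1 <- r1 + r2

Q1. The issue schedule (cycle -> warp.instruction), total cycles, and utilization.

cycle 0: W0.I0
cycle 1: W1.I0
cycle 2: W2.I0
cycle 3: W3.I0
cycle 4: W0.I1
cycle 5: W1.I1
cycle 6: W2.I1
cycle 7: W3.I1
cycle 8: W0.I2
cycle 9: W1.I2
cycle 10: W2.I2
cycle 11: W3.I2
cycle 12: W2.I3
cycle 13: W2.I4
cycle 14: W3.I3
cycle 15: W2.I5
cycle 16: idle
cycle 17: W3.I4
cycle 18: idle
cycle 19: idle
cycle 20: W3.I5

Answer: 21 cycles, utilization 6/7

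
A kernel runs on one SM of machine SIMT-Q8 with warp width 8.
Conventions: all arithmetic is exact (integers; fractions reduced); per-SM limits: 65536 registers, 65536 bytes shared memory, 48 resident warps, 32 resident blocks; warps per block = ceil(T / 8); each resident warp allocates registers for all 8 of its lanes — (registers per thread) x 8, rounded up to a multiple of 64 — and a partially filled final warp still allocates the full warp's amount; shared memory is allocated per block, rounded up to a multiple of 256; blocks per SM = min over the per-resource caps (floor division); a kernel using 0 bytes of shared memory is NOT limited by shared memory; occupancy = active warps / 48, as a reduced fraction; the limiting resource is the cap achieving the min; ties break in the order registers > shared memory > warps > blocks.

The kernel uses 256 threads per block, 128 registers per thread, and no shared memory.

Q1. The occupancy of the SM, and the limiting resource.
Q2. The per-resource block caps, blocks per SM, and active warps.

Answer: occupancy 2/3, limited by warps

registers: 2 blocks
shared memory: no limit (kernel uses none)
warps: 1 block
blocks: 32 blocks

Answer: 1 block, 32 active warps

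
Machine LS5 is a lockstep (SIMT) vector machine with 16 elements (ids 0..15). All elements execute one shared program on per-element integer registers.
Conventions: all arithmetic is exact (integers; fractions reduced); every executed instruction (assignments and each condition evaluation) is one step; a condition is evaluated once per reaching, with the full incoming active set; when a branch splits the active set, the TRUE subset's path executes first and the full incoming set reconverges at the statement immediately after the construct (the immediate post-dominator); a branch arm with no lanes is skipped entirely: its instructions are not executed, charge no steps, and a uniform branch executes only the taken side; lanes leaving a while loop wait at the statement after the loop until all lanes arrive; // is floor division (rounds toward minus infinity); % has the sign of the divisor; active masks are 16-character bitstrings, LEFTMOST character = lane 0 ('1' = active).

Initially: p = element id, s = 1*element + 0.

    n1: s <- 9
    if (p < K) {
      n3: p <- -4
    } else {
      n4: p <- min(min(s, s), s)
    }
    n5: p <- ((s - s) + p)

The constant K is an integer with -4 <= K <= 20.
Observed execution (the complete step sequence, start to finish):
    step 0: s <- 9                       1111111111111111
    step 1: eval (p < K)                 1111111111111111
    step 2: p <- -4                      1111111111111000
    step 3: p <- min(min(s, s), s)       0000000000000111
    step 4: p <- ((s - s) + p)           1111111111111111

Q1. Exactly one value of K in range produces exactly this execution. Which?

Answer: K = 13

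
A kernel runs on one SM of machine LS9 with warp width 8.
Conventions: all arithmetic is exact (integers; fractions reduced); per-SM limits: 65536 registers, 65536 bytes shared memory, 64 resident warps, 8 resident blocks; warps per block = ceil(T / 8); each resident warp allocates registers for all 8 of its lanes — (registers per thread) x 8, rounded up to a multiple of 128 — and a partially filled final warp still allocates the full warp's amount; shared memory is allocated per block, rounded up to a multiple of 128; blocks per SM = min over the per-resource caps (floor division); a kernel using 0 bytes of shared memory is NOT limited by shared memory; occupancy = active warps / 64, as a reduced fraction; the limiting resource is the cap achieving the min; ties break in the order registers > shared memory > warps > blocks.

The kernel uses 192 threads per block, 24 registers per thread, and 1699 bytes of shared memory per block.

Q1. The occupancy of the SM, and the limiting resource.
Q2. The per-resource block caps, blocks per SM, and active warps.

Answer: occupancy 3/4, limited by warps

registers: 10 blocks
shared memory: 36 blocks
warps: 2 blocks
blocks: 8 blocks

Answer: 2 blocks, 48 active warps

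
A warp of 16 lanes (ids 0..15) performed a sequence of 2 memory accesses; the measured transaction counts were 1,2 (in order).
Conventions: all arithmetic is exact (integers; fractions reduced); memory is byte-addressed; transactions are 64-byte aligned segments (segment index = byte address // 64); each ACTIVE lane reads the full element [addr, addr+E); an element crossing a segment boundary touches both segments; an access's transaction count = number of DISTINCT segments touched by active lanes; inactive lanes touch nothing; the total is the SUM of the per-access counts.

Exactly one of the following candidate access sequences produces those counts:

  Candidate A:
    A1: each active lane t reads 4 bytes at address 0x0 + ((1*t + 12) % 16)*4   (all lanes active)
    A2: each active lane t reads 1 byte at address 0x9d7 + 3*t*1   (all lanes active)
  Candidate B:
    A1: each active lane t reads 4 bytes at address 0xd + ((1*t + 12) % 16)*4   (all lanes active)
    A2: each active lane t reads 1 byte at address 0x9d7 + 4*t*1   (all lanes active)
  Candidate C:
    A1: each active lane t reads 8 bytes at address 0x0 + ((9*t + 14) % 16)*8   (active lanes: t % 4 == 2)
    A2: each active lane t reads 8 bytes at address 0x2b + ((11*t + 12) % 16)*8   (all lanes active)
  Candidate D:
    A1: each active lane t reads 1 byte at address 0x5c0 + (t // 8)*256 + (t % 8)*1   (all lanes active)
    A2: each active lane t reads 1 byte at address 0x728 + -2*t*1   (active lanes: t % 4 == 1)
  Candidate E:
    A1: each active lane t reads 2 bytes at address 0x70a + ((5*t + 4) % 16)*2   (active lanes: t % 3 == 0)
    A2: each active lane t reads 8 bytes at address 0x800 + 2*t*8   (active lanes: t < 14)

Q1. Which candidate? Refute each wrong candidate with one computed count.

B: A1 gives 2 transactions, not 1
C: A1 gives 2 transactions, not 1
D: A1 gives 2 transactions, not 1
E: A2 gives 4 transactions, not 2
A: all counts match (1,2)

Answer: A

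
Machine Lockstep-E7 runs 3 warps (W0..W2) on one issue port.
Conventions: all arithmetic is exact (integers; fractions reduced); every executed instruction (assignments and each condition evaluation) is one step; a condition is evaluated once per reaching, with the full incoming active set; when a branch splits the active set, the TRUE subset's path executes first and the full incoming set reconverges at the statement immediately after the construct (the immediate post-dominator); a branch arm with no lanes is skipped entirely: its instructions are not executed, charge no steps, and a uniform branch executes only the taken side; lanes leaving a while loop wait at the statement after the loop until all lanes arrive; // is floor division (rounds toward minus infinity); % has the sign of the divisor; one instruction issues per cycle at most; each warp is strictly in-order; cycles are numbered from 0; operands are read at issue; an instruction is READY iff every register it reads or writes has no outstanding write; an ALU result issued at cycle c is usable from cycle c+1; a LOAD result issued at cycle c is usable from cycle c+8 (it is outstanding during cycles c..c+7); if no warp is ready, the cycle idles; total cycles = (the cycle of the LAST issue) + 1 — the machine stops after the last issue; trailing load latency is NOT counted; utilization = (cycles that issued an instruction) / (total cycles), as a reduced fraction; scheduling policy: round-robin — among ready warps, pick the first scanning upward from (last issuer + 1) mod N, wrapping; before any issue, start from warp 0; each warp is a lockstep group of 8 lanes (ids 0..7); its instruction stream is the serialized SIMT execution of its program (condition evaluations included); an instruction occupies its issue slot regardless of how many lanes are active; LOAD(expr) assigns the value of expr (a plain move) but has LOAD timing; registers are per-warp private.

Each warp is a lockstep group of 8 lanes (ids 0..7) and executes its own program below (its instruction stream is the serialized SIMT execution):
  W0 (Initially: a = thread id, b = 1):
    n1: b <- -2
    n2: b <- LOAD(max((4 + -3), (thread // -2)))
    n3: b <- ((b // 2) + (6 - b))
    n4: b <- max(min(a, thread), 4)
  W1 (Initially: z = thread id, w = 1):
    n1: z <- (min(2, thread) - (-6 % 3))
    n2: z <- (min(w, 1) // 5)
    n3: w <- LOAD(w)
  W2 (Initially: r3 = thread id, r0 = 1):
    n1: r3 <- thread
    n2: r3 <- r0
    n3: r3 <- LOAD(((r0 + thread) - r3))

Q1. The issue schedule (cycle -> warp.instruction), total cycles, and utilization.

cycle 0: W0.I0
cycle 1: W1.I0
cycle 2: W2.I0
cycle 3: W0.I1
cycle 4: W1.I1
cycle 5: W2.I1
cycle 6: W1.I2
cycle 7: W2.I2
cycle 8: idle
cycle 9: idle
cycle 10: idle
cycle 11: W0.I2
cycle 12: W0.I3

Answer: 13 cycles, utilization 10/13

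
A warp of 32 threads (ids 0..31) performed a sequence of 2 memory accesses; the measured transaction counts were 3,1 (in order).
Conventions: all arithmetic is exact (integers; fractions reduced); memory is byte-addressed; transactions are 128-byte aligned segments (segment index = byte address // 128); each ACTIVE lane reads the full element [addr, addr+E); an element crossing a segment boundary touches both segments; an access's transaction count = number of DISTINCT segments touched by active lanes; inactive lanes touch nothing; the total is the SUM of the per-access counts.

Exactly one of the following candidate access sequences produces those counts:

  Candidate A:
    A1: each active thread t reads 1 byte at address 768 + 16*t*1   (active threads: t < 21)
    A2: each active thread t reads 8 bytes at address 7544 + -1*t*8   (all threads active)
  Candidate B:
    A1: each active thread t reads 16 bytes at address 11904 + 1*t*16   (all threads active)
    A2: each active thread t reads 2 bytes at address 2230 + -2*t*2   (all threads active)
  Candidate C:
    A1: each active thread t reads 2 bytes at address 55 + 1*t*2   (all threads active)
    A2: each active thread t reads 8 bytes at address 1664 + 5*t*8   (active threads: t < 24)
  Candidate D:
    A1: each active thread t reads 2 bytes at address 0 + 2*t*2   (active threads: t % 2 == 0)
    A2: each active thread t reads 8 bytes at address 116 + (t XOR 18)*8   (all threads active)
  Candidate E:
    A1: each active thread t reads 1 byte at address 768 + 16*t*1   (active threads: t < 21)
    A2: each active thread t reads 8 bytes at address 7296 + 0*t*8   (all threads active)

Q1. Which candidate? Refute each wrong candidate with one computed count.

A: A2 gives 2 transactions, not 1
B: A1 gives 4 transactions, not 3
C: A1 gives 1 transaction, not 3
D: A1 gives 1 transaction, not 3
E: all counts match (3,1)

Answer: E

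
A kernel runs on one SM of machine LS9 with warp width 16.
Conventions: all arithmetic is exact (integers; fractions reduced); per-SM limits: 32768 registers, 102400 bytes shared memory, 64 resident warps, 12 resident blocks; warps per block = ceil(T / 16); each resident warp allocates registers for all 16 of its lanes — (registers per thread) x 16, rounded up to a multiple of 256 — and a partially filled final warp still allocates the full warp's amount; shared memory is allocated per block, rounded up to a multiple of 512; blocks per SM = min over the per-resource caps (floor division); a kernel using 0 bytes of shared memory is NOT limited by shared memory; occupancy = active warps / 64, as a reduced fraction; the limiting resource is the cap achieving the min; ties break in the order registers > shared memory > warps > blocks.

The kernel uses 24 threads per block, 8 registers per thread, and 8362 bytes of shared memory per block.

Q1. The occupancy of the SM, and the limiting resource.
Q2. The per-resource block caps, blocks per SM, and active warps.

Answer: occupancy 11/32, limited by shared memory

registers: 64 blocks
shared memory: 11 blocks
warps: 32 blocks
blocks: 12 blocks

Answer: 11 blocks, 22 active warps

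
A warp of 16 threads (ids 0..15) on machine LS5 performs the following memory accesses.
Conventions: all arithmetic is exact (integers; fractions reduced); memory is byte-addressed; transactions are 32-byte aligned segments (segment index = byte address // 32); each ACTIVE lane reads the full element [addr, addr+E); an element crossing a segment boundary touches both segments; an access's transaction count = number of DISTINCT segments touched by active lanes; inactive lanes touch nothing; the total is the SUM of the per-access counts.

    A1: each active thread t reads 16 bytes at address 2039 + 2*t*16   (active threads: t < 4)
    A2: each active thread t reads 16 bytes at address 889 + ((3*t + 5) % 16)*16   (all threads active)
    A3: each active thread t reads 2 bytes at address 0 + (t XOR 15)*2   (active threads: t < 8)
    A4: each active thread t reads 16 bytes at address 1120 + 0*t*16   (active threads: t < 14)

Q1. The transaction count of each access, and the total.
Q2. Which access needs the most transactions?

A1: 5 transactions
A2: 9 transactions
A3: 1 transaction
A4: 1 transaction

Answer: 5,9,1,1; total 16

Answer: A2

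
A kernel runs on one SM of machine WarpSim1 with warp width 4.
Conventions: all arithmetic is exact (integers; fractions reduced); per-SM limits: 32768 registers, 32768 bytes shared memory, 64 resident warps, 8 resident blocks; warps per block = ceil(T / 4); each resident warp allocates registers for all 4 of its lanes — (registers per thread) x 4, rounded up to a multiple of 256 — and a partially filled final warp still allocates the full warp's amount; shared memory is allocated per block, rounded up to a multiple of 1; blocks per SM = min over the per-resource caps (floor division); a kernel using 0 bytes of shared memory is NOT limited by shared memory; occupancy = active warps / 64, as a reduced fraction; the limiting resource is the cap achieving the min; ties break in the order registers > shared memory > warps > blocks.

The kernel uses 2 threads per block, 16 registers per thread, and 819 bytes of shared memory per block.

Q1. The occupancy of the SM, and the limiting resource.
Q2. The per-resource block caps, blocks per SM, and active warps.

Answer: occupancy 1/8, limited by blocks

registers: 128 blocks
shared memory: 40 blocks
warps: 64 blocks
blocks: 8 blocks

Answer: 8 blocks, 8 active warps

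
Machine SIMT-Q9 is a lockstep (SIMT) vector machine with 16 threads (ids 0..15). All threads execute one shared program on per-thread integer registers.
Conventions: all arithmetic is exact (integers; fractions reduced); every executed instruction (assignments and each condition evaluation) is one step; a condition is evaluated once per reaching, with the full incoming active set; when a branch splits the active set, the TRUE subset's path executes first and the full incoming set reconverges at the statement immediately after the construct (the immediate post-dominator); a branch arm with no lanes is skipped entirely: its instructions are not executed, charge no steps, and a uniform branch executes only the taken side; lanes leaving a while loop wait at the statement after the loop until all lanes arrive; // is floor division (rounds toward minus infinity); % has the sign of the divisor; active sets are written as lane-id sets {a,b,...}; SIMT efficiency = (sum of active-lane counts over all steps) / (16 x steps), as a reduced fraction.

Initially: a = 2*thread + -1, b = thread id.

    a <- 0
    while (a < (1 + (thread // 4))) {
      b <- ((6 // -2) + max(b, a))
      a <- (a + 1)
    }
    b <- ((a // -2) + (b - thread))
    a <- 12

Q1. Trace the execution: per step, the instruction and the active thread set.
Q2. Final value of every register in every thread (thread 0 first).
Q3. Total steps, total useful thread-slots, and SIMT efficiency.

step 0: a <- 0                       {0,1,2,3,4,5,6,7,8,9,10,11,12,13,14,15}
step 1: eval (a < (1 + (thread // 4))) {0,1,2,3,4,5,6,7,8,9,10,11,12,13,14,15}
step 2: b <- ((6 // -2) + max(b, a)) {0,1,2,3,4,5,6,7,8,9,10,11,12,13,14,15}
step 3: a <- (a + 1)                 {0,1,2,3,4,5,6,7,8,9,10,11,12,13,14,15}
step 4: eval (a < (1 + (thread // 4))) {0,1,2,3,4,5,6,7,8,9,10,11,12,13,14,15}
step 5: b <- ((6 // -2) + max(b, a)) {4,5,6,7,8,9,10,11,12,13,14,15}
step 6: a <- (a + 1)                 {4,5,6,7,8,9,10,11,12,13,14,15}
step 7: eval (a < (1 + (thread // 4))) {4,5,6,7,8,9,10,11,12,13,14,15}
step 8: b <- ((6 // -2) + max(b, a)) {8,9,10,11,12,13,14,15}
step 9: a <- (a + 1)                 {8,9,10,11,12,13,14,15}
step 10: eval (a < (1 + (thread // 4))) {8,9,10,11,12,13,14,15}
step 11: b <- ((6 // -2) + max(b, a)) {12,13,14,15}
step 12: a <- (a + 1)                 {12,13,14,15}
step 13: eval (a < (1 + (thread // 4))) {12,13,14,15}
step 14: b <- ((a // -2) + (b - thread)) {0,1,2,3,4,5,6,7,8,9,10,11,12,13,14,15}
step 15: a <- 12                      {0,1,2,3,4,5,6,7,8,9,10,11,12,13,14,15}

Answer: 16 steps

a: 12,12,12,12,12,12,12,12,12,12,12,12,12,12,12,12
b: -4,-4,-4,-4,-7,-7,-7,-7,-11,-11,-11,-11,-14,-14,-14,-14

steps = 16; useful = 184; efficiency = 184/256 = 23/32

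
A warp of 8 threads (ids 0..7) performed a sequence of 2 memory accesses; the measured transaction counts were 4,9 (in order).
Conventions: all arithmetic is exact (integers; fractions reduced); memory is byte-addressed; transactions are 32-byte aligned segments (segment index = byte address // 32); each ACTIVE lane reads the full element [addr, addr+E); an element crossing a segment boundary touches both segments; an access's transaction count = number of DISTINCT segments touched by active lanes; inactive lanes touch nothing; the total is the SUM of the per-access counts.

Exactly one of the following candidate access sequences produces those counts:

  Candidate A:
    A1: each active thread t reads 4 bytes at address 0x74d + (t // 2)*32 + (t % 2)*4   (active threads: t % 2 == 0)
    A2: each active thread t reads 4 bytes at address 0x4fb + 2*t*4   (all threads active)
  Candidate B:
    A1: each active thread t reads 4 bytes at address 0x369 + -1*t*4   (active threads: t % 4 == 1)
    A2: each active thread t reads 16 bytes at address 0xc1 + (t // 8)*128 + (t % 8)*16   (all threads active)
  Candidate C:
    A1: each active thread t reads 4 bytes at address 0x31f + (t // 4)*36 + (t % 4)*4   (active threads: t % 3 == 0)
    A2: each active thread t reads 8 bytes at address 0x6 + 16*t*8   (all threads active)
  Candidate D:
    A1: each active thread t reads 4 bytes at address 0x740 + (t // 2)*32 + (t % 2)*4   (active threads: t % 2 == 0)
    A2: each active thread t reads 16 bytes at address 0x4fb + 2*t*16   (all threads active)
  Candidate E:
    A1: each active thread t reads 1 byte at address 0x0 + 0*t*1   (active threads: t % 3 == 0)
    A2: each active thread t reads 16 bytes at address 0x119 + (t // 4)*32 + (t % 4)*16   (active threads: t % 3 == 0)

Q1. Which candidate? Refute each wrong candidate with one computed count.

A: A2 gives 3 transactions, not 9
B: A1 gives 2 transactions, not 4
C: A1 gives 3 transactions, not 4
E: A1 gives 1 transaction, not 4
D: all counts match (4,9)

Answer: D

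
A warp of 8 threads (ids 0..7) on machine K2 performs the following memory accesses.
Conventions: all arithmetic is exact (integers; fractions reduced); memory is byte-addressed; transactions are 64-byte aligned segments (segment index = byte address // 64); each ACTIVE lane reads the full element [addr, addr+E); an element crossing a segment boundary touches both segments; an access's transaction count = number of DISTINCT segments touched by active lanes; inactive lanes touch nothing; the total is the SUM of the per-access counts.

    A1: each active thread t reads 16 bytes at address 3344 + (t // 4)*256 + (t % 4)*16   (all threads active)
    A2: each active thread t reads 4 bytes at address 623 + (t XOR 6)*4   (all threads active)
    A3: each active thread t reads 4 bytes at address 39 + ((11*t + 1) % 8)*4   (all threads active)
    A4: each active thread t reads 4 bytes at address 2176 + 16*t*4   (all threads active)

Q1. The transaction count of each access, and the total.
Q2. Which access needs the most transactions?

A1: 4 transactions
A2: 2 transactions
A3: 2 transactions
A4: 8 transactions

Answer: 4,2,2,8; total 16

Answer: A4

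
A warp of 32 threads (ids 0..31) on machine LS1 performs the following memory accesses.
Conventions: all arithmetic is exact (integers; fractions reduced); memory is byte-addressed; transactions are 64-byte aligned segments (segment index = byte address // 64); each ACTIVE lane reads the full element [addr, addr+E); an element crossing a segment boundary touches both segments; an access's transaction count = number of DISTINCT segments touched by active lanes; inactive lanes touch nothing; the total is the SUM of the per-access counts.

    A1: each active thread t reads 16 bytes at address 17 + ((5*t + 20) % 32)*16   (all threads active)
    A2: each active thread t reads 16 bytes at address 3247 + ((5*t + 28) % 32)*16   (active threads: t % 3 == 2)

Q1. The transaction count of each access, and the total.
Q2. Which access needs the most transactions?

A1: 9 transactions
A2: 8 transactions

Answer: 9,8; total 17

Answer: A1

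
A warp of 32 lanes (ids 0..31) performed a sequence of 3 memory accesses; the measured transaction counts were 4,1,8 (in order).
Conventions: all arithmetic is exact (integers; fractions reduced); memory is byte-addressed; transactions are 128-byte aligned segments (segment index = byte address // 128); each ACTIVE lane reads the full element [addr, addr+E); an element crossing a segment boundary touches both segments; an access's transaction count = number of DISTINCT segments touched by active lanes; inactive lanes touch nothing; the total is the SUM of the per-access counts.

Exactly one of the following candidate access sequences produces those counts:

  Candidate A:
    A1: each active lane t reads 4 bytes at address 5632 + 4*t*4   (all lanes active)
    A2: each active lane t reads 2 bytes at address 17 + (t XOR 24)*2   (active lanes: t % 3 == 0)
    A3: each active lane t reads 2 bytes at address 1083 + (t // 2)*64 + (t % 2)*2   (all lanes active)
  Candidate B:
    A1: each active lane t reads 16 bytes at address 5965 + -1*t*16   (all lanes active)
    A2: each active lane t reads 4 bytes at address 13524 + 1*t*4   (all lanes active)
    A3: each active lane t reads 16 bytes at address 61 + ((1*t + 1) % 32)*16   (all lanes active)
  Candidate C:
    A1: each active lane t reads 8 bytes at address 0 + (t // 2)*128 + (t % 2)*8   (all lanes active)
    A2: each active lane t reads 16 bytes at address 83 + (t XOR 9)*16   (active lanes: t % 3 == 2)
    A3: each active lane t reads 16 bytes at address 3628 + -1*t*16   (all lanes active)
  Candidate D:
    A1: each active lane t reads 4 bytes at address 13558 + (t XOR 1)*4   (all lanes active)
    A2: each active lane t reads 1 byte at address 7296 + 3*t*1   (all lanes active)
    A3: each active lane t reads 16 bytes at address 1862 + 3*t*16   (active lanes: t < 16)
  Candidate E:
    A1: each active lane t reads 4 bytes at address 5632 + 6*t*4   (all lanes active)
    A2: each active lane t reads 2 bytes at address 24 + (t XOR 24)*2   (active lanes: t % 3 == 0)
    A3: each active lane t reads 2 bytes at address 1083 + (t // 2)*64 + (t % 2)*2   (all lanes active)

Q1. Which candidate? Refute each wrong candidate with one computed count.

B: A1 gives 5 transactions, not 4
C: A1 gives 16 transactions, not 4
D: A1 gives 2 transactions, not 4
E: A1 gives 6 transactions, not 4
A: all counts match (4,1,8)

Answer: A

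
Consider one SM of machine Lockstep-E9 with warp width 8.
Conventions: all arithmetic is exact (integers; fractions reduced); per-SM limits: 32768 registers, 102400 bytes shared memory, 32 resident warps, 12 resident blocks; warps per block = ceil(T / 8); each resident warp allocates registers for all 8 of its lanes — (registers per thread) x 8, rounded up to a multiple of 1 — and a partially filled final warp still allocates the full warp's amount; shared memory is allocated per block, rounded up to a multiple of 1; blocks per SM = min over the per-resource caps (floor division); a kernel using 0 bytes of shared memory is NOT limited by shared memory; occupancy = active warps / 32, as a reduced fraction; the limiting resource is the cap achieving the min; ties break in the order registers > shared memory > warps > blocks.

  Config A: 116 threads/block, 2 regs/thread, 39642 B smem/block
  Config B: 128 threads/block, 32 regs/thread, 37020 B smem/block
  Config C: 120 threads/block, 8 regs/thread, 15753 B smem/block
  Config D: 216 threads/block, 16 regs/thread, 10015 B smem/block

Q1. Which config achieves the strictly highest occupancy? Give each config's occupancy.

occupancies: A 15/16, B 1, C 15/16, D 27/32

Answer: B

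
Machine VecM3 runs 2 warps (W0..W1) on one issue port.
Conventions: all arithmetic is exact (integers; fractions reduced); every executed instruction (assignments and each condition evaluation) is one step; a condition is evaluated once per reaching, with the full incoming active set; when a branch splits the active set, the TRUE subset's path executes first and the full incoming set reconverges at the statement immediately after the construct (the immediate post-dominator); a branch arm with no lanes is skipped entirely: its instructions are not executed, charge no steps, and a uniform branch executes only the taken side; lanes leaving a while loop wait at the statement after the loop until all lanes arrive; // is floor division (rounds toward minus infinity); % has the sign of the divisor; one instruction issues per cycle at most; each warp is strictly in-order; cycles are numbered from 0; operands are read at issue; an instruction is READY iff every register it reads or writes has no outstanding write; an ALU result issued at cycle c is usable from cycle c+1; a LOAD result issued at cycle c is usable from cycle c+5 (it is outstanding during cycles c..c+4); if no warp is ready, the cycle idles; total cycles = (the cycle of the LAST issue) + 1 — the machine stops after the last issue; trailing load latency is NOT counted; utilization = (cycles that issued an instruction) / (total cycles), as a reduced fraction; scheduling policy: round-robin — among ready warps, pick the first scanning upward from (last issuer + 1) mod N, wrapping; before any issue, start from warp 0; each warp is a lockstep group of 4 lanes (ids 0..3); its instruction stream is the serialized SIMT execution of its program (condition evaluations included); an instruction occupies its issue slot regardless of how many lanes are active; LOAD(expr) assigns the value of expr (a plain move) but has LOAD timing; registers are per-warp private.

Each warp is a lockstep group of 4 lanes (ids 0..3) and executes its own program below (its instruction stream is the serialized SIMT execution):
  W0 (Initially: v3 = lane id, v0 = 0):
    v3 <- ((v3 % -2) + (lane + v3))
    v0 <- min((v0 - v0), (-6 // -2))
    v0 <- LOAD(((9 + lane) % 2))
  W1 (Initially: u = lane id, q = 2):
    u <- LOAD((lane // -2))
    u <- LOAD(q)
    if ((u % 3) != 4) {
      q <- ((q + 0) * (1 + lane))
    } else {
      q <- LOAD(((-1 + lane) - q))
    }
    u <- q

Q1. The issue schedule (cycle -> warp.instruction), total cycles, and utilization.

cycle 0: W0.I0
cycle 1: W1.I0
cycle 2: W0.I1
cycle 3: W0.I2
cycle 4: idle
cycle 5: idle
cycle 6: W1.I1
cycle 7: idle
cycle 8: idle
cycle 9: idle
cycle 10: idle
cycle 11: W1.I2
cycle 12: W1.I3
cycle 13: W1.I4

Answer: 14 cycles, utilization 4/7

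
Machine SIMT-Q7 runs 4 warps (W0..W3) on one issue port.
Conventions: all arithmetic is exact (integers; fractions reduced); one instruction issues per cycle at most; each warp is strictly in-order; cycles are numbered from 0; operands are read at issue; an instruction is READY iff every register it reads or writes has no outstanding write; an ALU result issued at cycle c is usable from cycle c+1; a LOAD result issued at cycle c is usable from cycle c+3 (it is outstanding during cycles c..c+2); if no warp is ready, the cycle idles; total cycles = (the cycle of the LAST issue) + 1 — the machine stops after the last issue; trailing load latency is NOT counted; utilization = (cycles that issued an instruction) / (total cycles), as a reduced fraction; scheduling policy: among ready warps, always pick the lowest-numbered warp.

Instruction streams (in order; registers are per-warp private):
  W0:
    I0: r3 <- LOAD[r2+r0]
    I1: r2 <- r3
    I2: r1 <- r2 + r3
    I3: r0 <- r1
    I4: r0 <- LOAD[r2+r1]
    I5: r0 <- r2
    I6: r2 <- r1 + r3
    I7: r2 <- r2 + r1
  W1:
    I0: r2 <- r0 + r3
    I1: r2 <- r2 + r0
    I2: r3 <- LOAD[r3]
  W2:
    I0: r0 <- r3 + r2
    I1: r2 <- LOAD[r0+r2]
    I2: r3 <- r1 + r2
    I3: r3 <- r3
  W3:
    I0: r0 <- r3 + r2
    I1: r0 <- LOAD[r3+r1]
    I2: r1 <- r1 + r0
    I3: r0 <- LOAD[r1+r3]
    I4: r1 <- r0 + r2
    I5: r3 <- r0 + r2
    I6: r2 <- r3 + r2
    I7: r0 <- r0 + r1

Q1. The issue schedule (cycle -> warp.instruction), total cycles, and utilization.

cycle 0: W0.I0
cycle 1: W1.I0
cycle 2: W1.I1
cycle 3: W0.I1
cycle 4: W0.I2
cycle 5: W0.I3
cycle 6: W0.I4
cycle 7: W1.I2
cycle 8: W2.I0
cycle 9: W0.I5
cycle 10: W0.I6
cycle 11: W0.I7
cycle 12: W2.I1
cycle 13: W3.I0
cycle 14: W3.I1
cycle 15: W2.I2
cycle 16: W2.I3
cycle 17: W3.I2
cycle 18: W3.I3
cycle 19: idle
cycle 20: idle
cycle 21: W3.I4
cycle 22: W3.I5
cycle 23: W3.I6
cycle 24: W3.I7

Answer: 25 cycles, utilization 23/25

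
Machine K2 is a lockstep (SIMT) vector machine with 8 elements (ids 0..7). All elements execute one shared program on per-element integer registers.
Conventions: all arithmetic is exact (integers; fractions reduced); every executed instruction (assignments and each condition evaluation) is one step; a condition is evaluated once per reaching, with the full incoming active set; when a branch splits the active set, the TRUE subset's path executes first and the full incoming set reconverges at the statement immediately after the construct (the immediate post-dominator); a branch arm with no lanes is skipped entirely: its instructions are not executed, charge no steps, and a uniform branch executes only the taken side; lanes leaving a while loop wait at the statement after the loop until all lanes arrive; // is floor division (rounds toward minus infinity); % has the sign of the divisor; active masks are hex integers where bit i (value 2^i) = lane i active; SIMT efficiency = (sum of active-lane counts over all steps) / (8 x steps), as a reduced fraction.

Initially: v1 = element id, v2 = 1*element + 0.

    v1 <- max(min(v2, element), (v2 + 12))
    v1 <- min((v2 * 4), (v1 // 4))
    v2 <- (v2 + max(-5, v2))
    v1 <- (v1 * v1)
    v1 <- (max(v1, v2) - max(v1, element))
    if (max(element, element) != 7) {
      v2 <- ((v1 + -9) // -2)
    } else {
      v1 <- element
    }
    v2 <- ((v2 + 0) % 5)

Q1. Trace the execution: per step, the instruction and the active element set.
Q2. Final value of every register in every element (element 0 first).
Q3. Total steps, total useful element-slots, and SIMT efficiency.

step 0: v1 <- max(min(v2, element), (v2 + 12)) 0xff
step 1: v1 <- min((v2 * 4), (v1 // 4)) 0xff
step 2: v2 <- (v2 + max(-5, v2))     0xff
step 3: v1 <- (v1 * v1)              0xff
step 4: v1 <- (max(v1, v2) - max(v1, element)) 0xff
step 5: eval (max(element, element) != 7) 0xff
step 6: v2 <- ((v1 + -9) // -2)      0x7f
step 7: v1 <- element                0x80
step 8: v2 <- ((v2 + 0) % 5)         0xff

Answer: 9 steps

v1: 0,0,0,0,0,0,0,7
v2: 4,4,4,4,4,4,4,4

steps = 9; useful = 64; efficiency = 64/72 = 8/9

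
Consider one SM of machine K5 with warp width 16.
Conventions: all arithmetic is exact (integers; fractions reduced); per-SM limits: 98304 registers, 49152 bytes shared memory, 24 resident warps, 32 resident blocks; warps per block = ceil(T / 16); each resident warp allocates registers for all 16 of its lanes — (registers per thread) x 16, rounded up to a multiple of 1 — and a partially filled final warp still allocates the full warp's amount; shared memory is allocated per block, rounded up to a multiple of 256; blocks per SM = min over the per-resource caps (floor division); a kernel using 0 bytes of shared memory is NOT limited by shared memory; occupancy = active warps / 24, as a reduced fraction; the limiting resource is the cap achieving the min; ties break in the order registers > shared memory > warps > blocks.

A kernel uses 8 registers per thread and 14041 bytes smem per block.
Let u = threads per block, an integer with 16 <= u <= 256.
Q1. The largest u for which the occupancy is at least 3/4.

Answer: u = 192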